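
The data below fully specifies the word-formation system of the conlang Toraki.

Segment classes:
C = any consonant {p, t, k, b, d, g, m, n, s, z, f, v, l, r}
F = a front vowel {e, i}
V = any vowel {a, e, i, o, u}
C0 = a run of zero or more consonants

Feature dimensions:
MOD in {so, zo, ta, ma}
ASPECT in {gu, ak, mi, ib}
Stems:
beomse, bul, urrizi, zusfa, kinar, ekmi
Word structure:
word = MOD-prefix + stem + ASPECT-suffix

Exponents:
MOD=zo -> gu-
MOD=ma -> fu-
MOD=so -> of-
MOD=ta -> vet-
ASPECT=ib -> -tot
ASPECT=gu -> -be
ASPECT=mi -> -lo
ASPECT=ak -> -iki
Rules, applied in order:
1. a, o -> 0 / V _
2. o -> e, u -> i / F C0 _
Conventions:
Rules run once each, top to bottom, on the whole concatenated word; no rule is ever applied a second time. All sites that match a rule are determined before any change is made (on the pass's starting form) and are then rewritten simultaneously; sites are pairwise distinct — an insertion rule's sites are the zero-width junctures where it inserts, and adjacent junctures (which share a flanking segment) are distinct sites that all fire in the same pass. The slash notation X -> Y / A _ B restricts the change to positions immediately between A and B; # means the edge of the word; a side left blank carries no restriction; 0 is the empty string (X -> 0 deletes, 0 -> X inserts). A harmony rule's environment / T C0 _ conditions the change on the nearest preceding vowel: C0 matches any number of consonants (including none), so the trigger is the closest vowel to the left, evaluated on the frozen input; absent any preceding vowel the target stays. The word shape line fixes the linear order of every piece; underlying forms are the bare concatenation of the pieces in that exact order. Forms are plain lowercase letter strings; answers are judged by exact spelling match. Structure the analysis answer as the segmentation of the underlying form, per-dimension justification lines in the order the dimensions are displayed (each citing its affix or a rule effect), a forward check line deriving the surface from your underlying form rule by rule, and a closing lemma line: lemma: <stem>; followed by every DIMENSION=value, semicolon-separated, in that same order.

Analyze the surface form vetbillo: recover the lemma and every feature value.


underlying: vet-bul-lo
MOD=ta - signalled by the affix vet-
ASPECT=mi - signalled by the affix -lo
check: vetbullo -> vetbullo -> vetbillo
lemma: bul; MOD=ta; ASPECT=mi


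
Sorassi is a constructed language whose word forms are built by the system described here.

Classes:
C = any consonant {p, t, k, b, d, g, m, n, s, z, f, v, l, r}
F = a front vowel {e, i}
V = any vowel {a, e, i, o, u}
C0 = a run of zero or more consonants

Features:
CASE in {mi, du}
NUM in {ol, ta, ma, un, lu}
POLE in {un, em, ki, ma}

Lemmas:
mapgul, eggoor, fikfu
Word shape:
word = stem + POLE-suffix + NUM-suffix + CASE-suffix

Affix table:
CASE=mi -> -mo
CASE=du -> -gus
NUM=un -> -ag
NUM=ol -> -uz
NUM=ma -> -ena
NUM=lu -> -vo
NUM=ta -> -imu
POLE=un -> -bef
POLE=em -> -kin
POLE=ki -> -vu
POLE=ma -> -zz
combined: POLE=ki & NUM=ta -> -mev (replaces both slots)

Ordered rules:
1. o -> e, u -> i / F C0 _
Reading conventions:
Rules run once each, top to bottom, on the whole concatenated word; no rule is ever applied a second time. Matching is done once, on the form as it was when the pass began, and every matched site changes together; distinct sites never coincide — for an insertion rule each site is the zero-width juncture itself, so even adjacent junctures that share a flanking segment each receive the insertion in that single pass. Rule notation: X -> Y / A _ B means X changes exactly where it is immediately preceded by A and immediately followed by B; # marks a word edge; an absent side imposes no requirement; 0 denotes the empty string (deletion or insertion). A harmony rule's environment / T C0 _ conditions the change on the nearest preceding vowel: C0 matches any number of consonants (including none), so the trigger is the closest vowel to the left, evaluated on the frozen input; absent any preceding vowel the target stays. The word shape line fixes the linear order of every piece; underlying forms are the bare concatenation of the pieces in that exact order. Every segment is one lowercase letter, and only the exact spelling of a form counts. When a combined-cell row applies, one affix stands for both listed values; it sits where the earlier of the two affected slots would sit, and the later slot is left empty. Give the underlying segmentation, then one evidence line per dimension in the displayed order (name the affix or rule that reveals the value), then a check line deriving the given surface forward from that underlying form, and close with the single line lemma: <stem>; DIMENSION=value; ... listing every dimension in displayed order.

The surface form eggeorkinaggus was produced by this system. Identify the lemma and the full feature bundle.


underlying: eggoor-kin-ag-gus
CASE=du - signalled by the affix -gus
NUM=un - signalled by the affix -ag
POLE=em - signalled by the affix -kin
check: eggoorkinaggus -> eggeorkinaggus
lemma: eggoor; CASE=du; NUM=un; POLE=em


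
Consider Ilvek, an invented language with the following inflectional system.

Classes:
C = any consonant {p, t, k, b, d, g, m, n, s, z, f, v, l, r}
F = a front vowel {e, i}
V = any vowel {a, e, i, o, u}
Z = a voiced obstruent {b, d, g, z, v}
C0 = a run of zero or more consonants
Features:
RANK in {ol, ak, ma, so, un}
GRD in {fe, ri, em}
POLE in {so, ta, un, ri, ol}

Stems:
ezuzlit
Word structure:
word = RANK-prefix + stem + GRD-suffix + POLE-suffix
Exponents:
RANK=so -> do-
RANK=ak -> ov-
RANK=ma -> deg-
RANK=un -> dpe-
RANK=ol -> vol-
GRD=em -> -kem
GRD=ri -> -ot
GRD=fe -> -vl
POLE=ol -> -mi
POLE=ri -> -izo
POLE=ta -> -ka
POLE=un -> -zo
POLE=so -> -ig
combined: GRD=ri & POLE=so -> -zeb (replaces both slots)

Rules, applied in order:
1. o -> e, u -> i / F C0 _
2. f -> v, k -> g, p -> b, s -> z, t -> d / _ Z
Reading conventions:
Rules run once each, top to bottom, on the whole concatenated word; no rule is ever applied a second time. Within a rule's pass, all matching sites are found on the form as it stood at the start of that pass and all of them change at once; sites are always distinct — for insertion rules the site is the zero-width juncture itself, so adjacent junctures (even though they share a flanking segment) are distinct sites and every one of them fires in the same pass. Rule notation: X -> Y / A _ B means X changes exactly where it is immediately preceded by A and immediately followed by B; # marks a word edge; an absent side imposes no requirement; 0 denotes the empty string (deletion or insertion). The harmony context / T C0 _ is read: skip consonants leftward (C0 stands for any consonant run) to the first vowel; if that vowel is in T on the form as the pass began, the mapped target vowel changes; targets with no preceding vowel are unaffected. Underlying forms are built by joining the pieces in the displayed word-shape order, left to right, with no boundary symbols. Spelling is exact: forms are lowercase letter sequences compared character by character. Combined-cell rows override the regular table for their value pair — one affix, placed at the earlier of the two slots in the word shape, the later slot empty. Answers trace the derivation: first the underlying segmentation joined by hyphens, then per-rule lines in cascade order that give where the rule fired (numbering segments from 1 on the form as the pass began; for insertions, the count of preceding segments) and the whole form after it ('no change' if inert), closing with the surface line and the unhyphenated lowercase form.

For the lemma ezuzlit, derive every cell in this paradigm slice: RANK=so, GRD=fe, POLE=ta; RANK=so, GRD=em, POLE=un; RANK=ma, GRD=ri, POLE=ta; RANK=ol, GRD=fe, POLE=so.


cell RANK=so, GRD=fe, POLE=ta:
underlying: do-ezuzlit-vl-ka
1. o -> e, u -> i / F C0 _: fires at position(s) 5: doezizlitvlka
2. f -> v, k -> g, p -> b, s -> z, t -> d / _ Z: fires at position(s) 9: doezizlidvlka
surface: doezizlidvlka

cell RANK=so, GRD=em, POLE=un:
underlying: do-ezuzlit-kem-zo
1. o -> e, u -> i / F C0 _: fires at position(s) 5, 14: doezizlitkemze
2. f -> v, k -> g, p -> b, s -> z, t -> d / _ Z: no change
surface: doezizlitkemze

cell RANK=ma, GRD=ri, POLE=ta:
underlying: deg-ezuzlit-ot-ka
1. o -> e, u -> i / F C0 _: fires at position(s) 6, 11: degezizlitetka
2. f -> v, k -> g, p -> b, s -> z, t -> d / _ Z: no change
surface: degezizlitetka

cell RANK=ol, GRD=fe, POLE=so:
underlying: vol-ezuzlit-vl-ig
1. o -> e, u -> i / F C0 _: fires at position(s) 6: volezizlitvlig
2. f -> v, k -> g, p -> b, s -> z, t -> d / _ Z: fires at position(s) 10: volezizlidvlig
surface: volezizlidvlig


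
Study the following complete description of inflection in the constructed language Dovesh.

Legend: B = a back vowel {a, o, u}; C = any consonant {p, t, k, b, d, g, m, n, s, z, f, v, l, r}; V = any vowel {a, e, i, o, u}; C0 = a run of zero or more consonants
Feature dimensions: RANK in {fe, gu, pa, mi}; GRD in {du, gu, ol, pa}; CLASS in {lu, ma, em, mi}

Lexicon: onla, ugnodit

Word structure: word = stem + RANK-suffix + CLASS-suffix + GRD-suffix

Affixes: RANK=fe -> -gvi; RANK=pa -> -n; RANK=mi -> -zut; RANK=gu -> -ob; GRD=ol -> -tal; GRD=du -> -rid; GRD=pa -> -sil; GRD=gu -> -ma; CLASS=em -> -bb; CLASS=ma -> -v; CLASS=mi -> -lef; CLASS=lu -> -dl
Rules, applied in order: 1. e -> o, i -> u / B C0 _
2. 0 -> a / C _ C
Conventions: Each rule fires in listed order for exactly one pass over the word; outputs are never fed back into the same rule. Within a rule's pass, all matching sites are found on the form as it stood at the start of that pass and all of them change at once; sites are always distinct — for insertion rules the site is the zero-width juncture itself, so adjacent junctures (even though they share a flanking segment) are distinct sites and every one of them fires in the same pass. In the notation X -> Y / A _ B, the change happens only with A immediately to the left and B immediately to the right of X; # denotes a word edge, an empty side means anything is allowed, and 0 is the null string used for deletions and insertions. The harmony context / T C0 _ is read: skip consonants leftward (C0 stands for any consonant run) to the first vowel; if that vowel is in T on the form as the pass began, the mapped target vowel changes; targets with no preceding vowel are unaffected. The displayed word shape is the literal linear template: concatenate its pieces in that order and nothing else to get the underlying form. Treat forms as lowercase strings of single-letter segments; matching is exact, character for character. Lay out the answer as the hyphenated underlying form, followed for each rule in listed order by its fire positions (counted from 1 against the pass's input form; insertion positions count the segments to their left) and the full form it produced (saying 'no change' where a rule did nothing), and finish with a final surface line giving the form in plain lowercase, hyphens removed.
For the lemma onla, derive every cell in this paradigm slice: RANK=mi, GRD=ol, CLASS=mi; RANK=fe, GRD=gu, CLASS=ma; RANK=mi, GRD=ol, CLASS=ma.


cell RANK=mi, GRD=ol, CLASS=mi:
underlying: onla-zut-lef-tal
1. e -> o, i -> u / B C0 _: fires at position(s) 9: onlazutloftal
2. 0 -> a / C _ C: inserts after position(s) 2, 7, 10: onalazutalofatal
surface: onalazutalofatal

cell RANK=fe, GRD=gu, CLASS=ma:
underlying: onla-gvi-v-ma
1. e -> o, i -> u / B C0 _: fires at position(s) 7: onlagvuvma
2. 0 -> a / C _ C: inserts after position(s) 2, 5, 8: onalagavuvama
surface: onalagavuvama

cell RANK=mi, GRD=ol, CLASS=ma:
underlying: onla-zut-v-tal
1. e -> o, i -> u / B C0 _: no change
2. 0 -> a / C _ C: inserts after position(s) 2, 7, 8: onalazutavatal
surface: onalazutavatal


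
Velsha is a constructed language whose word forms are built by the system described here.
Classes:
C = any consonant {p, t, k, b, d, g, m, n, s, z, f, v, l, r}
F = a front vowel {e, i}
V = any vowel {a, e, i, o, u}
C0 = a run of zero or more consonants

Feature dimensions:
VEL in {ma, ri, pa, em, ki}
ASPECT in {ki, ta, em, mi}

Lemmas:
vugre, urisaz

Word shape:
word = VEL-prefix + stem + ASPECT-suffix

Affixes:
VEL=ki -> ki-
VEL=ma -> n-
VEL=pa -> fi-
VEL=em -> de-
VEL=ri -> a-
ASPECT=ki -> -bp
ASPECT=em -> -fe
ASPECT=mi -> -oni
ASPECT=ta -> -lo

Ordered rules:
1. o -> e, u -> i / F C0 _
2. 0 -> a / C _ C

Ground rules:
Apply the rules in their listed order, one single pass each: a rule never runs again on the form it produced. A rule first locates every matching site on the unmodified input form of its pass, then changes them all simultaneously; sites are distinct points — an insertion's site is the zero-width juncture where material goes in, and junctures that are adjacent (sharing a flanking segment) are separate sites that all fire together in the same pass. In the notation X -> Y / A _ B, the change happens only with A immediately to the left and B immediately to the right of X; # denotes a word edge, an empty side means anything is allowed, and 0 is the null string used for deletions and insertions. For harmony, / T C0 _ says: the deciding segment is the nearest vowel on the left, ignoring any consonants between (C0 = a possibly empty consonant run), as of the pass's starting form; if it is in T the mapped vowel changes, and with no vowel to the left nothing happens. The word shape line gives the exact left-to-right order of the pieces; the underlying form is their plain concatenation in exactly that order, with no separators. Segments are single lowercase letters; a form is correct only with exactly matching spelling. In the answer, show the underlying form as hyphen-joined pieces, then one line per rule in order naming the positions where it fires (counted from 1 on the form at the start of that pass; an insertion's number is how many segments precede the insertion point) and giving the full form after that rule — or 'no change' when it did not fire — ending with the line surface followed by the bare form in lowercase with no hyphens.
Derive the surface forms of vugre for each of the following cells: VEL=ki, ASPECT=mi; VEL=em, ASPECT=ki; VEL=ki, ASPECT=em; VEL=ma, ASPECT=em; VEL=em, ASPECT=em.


cell VEL=ki, ASPECT=mi:
underlying: ki-vugre-oni
1. o -> e, u -> i / F C0 _: fires at position(s) 4, 8: kivigreeni
2. 0 -> a / C _ C: inserts after position(s) 5: kivigareeni
surface: kivigareeni

cell VEL=em, ASPECT=ki:
underlying: de-vugre-bp
1. o -> e, u -> i / F C0 _: fires at position(s) 4: devigrebp
2. 0 -> a / C _ C: inserts after position(s) 5, 8: devigarebap
surface: devigarebap

cell VEL=ki, ASPECT=em:
underlying: ki-vugre-fe
1. o -> e, u -> i / F C0 _: fires at position(s) 4: kivigrefe
2. 0 -> a / C _ C: inserts after position(s) 5: kivigarefe
surface: kivigarefe

cell VEL=ma, ASPECT=em:
underlying: n-vugre-fe
1. o -> e, u -> i / F C0 _: no change
2. 0 -> a / C _ C: inserts after position(s) 1, 4: navugarefe
surface: navugarefe

cell VEL=em, ASPECT=em:
underlying: de-vugre-fe
1. o -> e, u -> i / F C0 _: fires at position(s) 4: devigrefe
2. 0 -> a / C _ C: inserts after position(s) 5: devigarefe
surface: devigarefe


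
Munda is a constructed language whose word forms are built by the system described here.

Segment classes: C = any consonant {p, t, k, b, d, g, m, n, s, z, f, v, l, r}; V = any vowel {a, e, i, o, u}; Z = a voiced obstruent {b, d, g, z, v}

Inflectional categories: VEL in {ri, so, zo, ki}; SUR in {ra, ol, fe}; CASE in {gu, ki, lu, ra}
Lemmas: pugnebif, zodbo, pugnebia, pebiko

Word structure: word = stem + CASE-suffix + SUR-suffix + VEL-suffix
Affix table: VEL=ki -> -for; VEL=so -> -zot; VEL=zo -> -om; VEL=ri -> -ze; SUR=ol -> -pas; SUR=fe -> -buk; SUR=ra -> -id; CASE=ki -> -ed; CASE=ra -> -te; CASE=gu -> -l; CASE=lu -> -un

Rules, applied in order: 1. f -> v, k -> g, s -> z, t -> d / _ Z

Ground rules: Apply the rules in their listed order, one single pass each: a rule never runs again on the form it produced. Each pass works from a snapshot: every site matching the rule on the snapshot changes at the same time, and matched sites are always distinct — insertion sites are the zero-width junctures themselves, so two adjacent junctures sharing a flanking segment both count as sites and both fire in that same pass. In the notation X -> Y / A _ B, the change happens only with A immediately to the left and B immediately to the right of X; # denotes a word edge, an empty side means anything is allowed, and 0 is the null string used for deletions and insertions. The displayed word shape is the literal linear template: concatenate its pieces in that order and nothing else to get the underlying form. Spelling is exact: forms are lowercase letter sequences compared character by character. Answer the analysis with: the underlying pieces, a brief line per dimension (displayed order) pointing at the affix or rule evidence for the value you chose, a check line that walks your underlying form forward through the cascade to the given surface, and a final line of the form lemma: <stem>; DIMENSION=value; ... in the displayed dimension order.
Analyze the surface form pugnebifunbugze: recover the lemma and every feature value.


underlying: pugnebif-un-buk-ze
VEL=ri - signalled by the affix -ze
SUR=fe - signalled by the affix -buk
CASE=lu - signalled by the affix -un
check: pugnebifunbukze -> pugnebifunbugze
lemma: pugnebif; VEL=ri; SUR=fe; CASE=lu


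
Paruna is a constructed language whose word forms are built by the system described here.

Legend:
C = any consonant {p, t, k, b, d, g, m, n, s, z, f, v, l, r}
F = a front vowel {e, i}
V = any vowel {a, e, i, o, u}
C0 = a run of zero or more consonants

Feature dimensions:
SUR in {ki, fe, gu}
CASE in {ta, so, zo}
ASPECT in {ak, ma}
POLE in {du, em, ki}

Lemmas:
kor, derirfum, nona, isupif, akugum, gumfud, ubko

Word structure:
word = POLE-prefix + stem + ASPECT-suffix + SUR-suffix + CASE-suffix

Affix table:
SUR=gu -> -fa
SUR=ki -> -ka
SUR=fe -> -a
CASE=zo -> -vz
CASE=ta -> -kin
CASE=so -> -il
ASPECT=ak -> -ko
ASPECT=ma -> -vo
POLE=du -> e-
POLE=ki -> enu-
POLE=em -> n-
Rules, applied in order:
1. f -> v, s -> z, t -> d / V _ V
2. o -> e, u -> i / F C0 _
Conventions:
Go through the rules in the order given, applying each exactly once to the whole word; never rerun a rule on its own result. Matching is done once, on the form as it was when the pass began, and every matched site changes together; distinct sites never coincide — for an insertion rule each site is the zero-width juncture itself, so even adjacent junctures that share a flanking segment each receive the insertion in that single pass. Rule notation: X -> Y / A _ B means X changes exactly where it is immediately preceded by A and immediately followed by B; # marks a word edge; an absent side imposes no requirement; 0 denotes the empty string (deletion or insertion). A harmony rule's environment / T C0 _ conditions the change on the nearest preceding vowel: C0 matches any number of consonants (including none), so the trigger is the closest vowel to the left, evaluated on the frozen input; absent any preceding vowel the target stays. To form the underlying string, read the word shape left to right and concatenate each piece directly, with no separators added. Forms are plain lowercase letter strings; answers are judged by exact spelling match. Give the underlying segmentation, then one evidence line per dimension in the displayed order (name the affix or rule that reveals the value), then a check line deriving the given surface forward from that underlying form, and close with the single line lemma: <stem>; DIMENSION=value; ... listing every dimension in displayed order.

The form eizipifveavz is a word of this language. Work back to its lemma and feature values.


underlying: e-isupif-vo-a-vz
SUR=fe - signalled by the affix -a
CASE=zo - signalled by the affix -vz
ASPECT=ma - signalled by the affix -vo
POLE=du - signalled by the affix e-
check: eisupifvoavz -> eizupifvoavz -> eizipifveavz
lemma: isupif; SUR=fe; CASE=zo; ASPECT=ma; POLE=du


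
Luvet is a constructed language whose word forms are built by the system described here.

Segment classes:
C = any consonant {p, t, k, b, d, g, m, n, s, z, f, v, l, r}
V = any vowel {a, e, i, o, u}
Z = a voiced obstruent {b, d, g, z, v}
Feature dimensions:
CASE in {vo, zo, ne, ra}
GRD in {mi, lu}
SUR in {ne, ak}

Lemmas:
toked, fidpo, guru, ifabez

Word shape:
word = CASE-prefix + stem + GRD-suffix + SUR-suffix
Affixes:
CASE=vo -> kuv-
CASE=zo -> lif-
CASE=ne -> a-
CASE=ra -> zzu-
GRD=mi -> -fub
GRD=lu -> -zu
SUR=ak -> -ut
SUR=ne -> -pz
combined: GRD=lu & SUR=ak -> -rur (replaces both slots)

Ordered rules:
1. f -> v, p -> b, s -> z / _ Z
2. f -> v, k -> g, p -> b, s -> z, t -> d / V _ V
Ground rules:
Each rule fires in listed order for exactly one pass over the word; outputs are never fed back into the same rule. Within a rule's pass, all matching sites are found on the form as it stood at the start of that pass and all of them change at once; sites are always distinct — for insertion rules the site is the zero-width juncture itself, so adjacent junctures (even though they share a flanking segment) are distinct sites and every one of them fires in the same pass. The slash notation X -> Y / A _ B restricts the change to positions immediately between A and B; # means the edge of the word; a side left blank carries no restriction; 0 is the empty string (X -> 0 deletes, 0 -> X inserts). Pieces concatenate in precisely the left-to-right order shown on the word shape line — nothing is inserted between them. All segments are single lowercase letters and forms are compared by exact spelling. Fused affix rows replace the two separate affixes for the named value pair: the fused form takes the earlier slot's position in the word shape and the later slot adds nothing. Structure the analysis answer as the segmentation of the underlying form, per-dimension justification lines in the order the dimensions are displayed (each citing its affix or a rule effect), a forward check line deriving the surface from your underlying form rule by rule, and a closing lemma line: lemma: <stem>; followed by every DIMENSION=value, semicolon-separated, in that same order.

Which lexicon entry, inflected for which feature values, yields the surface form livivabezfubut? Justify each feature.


underlying: lif-ifabez-fub-ut
CASE=zo - signalled by the affix lif-
GRD=mi - signalled by the affix -fub
SUR=ak - signalled by the affix -ut
check: lififabezfubut -> lififabezfubut -> livivabezfubut
lemma: ifabez; CASE=zo; GRD=mi; SUR=ak


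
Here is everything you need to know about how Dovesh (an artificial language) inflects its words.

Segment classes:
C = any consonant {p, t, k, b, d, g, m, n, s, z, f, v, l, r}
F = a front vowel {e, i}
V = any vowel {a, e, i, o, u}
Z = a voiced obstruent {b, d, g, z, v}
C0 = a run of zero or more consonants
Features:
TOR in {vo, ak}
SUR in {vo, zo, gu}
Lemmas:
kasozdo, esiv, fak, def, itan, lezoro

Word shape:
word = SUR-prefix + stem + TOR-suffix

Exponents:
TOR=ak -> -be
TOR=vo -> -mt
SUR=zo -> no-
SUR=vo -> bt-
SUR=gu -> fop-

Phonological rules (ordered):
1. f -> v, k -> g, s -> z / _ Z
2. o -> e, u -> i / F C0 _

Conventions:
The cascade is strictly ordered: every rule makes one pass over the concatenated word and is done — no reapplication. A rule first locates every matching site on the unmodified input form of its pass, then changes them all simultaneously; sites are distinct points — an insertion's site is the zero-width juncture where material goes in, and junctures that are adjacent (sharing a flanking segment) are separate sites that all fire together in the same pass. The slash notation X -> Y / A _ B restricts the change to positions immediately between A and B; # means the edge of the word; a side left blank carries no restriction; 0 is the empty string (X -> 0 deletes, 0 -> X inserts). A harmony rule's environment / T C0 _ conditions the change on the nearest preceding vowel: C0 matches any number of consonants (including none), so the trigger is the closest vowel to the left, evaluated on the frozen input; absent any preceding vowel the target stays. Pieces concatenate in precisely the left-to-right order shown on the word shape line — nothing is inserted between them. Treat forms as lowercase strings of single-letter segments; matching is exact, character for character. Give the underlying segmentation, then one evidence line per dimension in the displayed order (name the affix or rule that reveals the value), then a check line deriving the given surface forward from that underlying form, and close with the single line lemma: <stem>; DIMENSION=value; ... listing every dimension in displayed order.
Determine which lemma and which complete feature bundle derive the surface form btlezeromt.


underlying: bt-lezoro-mt
TOR=vo - signalled by the affix -mt
SUR=vo - signalled by the affix bt-
check: btlezoromt -> btlezoromt -> btlezeromt
lemma: lezoro; TOR=vo; SUR=vo


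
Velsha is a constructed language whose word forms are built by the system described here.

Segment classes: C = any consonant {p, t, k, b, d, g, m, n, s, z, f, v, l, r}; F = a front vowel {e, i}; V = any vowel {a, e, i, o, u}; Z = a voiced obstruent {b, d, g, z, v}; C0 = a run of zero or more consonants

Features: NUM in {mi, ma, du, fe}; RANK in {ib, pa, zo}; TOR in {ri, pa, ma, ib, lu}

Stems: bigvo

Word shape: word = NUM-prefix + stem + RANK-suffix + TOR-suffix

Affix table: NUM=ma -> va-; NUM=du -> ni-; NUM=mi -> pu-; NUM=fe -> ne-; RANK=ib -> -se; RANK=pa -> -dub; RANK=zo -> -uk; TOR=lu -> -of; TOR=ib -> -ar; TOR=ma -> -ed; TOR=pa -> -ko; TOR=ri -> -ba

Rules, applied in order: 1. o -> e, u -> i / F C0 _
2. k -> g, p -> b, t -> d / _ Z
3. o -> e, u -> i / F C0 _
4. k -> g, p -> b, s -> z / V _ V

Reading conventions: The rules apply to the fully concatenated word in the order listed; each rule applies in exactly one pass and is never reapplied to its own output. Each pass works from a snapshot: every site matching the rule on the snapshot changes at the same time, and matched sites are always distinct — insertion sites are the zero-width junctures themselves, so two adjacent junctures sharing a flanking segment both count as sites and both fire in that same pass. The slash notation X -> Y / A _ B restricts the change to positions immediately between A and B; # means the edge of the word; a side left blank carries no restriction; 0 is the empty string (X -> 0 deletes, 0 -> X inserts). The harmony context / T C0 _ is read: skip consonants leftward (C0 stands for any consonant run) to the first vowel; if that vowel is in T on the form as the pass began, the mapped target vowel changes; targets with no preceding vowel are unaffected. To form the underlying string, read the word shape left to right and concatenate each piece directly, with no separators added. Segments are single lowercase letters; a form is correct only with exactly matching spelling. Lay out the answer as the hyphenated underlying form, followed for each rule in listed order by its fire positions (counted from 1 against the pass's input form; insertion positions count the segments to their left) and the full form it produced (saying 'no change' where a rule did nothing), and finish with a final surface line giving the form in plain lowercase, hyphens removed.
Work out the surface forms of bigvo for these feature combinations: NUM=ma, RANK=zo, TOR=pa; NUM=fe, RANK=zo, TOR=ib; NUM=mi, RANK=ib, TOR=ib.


cell NUM=ma, RANK=zo, TOR=pa:
underlying: va-bigvo-uk-ko
1. o -> e, u -> i / F C0 _: fires at position(s) 7: vabigveukko
2. k -> g, p -> b, t -> d / _ Z: no change
3. o -> e, u -> i / F C0 _: fires at position(s) 8: vabigveikko
4. k -> g, p -> b, s -> z / V _ V: no change
surface: vabigveikko

cell NUM=fe, RANK=zo, TOR=ib:
underlying: ne-bigvo-uk-ar
1. o -> e, u -> i / F C0 _: fires at position(s) 7: nebigveukar
2. k -> g, p -> b, t -> d / _ Z: no change
3. o -> e, u -> i / F C0 _: fires at position(s) 8: nebigveikar
4. k -> g, p -> b, s -> z / V _ V: fires at position(s) 9: nebigveigar
surface: nebigveigar

cell NUM=mi, RANK=ib, TOR=ib:
underlying: pu-bigvo-se-ar
1. o -> e, u -> i / F C0 _: fires at position(s) 7: pubigvesear
2. k -> g, p -> b, t -> d / _ Z: no change
3. o -> e, u -> i / F C0 _: no change
4. k -> g, p -> b, s -> z / V _ V: fires at position(s) 8: pubigvezear
surface: pubigvezear


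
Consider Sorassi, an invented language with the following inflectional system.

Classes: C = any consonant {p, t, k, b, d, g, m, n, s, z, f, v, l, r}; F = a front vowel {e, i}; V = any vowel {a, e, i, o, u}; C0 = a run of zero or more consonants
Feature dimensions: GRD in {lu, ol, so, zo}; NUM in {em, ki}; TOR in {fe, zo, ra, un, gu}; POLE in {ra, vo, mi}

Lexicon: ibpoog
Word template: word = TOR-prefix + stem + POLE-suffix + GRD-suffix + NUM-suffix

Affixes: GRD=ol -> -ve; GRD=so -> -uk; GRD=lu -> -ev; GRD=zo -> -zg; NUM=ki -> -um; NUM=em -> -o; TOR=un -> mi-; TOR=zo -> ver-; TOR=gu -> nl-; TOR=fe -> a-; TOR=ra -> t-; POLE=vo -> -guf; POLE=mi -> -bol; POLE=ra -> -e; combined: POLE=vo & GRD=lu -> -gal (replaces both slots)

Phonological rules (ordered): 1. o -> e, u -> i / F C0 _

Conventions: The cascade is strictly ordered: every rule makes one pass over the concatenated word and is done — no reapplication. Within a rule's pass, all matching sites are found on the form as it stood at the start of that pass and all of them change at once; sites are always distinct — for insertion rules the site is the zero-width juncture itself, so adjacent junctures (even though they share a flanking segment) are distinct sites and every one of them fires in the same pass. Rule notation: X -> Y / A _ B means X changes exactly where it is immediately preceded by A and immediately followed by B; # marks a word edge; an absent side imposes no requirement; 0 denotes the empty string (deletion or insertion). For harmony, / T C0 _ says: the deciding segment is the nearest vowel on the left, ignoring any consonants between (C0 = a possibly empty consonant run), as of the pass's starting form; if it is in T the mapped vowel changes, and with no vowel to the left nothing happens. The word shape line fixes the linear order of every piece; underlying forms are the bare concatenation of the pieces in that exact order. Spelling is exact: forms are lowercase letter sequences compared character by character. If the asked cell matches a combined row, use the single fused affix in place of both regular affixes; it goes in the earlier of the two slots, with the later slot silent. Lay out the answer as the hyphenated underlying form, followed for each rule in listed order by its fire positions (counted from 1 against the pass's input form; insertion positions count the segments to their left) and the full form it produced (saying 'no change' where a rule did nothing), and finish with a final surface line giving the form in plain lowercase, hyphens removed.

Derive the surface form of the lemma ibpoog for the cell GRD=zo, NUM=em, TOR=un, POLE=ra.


underlying: mi-ibpoog-e-zg-o
1. o -> e, u -> i / F C0 _: fires at position(s) 6, 12: miibpeogezge
surface: miibpeogezge


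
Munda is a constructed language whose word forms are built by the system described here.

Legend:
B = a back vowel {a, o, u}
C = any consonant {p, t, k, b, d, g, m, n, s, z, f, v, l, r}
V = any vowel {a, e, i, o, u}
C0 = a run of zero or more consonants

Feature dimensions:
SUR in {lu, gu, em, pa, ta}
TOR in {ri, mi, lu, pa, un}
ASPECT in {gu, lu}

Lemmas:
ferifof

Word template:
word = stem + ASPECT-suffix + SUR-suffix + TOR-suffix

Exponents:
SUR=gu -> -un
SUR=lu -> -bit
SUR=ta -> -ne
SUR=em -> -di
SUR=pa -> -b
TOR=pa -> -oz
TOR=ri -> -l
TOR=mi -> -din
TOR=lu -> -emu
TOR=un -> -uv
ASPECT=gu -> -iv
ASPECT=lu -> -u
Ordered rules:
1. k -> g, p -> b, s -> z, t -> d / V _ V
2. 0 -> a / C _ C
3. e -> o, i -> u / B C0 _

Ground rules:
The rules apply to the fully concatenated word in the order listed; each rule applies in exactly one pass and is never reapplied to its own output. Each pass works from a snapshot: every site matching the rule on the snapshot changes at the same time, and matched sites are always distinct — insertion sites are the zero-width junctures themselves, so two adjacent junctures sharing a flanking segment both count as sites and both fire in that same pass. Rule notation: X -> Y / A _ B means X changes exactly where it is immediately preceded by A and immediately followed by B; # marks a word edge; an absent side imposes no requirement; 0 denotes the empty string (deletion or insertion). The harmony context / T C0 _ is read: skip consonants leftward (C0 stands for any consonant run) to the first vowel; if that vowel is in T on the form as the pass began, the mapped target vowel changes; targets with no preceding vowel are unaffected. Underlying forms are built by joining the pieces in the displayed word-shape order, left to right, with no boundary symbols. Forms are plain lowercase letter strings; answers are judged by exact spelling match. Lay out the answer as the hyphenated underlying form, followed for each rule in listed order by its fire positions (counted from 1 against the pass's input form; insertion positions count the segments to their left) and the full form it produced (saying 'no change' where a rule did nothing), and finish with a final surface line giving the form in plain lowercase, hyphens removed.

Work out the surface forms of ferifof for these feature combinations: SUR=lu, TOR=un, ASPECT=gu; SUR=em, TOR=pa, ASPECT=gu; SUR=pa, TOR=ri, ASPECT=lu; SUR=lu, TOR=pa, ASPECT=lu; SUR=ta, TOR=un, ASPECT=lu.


cell SUR=lu, TOR=un, ASPECT=gu:
underlying: ferifof-iv-bit-uv
1. k -> g, p -> b, s -> z, t -> d / V _ V: fires at position(s) 12: ferifofivbiduv
2. 0 -> a / C _ C: inserts after position(s) 9: ferifofivabiduv
3. e -> o, i -> u / B C0 _: fires at position(s) 8, 12: ferifofuvabuduv
surface: ferifofuvabuduv

cell SUR=em, TOR=pa, ASPECT=gu:
underlying: ferifof-iv-di-oz
1. k -> g, p -> b, s -> z, t -> d / V _ V: no change
2. 0 -> a / C _ C: inserts after position(s) 9: ferifofivadioz
3. e -> o, i -> u / B C0 _: fires at position(s) 8, 12: ferifofuvaduoz
surface: ferifofuvaduoz

cell SUR=pa, TOR=ri, ASPECT=lu:
underlying: ferifof-u-b-l
1. k -> g, p -> b, s -> z, t -> d / V _ V: no change
2. 0 -> a / C _ C: inserts after position(s) 9: ferifofubal
3. e -> o, i -> u / B C0 _: no change
surface: ferifofubal

cell SUR=lu, TOR=pa, ASPECT=lu:
underlying: ferifof-u-bit-oz
1. k -> g, p -> b, s -> z, t -> d / V _ V: fires at position(s) 11: ferifofubidoz
2. 0 -> a / C _ C: no change
3. e -> o, i -> u / B C0 _: fires at position(s) 10: ferifofubudoz
surface: ferifofubudoz

cell SUR=ta, TOR=un, ASPECT=lu:
underlying: ferifof-u-ne-uv
1. k -> g, p -> b, s -> z, t -> d / V _ V: no change
2. 0 -> a / C _ C: no change
3. e -> o, i -> u / B C0 _: fires at position(s) 10: ferifofunouv
surface: ferifofunouv


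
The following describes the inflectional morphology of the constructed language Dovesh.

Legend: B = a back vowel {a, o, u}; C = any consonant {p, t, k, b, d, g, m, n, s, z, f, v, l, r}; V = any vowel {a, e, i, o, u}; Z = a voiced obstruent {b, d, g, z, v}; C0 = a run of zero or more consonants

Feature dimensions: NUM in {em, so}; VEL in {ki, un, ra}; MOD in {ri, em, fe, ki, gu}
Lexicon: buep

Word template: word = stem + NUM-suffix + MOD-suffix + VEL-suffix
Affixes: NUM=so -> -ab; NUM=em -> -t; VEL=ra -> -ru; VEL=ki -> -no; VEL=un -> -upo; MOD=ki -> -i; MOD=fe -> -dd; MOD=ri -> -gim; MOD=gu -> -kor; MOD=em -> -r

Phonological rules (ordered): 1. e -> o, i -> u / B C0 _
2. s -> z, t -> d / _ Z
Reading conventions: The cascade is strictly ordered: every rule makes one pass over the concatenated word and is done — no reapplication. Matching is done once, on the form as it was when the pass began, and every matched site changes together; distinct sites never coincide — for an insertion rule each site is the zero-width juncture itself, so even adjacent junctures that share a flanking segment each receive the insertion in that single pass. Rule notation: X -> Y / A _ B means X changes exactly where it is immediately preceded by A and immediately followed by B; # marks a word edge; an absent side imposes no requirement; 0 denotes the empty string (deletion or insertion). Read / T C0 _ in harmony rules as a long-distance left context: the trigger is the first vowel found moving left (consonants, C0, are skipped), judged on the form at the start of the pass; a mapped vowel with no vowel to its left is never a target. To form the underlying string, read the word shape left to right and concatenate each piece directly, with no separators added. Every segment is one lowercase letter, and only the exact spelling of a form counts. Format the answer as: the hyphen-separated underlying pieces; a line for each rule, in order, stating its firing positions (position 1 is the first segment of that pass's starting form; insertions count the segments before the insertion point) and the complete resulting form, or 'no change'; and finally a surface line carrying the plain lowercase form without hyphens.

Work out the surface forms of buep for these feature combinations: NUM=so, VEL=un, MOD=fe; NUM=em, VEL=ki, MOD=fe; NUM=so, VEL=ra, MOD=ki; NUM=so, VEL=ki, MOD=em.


cell NUM=so, VEL=un, MOD=fe:
underlying: buep-ab-dd-upo
1. e -> o, i -> u / B C0 _: fires at position(s) 3: buopabddupo
2. s -> z, t -> d / _ Z: no change
surface: buopabddupo

cell NUM=em, VEL=ki, MOD=fe:
underlying: buep-t-dd-no
1. e -> o, i -> u / B C0 _: fires at position(s) 3: buoptddno
2. s -> z, t -> d / _ Z: fires at position(s) 5: buopdddno
surface: buopdddno

cell NUM=so, VEL=ra, MOD=ki:
underlying: buep-ab-i-ru
1. e -> o, i -> u / B C0 _: fires at position(s) 3, 7: buopaburu
2. s -> z, t -> d / _ Z: no change
surface: buopaburu

cell NUM=so, VEL=ki, MOD=em:
underlying: buep-ab-r-no
1. e -> o, i -> u / B C0 _: fires at position(s) 3: buopabrno
2. s -> z, t -> d / _ Z: no change
surface: buopabrno


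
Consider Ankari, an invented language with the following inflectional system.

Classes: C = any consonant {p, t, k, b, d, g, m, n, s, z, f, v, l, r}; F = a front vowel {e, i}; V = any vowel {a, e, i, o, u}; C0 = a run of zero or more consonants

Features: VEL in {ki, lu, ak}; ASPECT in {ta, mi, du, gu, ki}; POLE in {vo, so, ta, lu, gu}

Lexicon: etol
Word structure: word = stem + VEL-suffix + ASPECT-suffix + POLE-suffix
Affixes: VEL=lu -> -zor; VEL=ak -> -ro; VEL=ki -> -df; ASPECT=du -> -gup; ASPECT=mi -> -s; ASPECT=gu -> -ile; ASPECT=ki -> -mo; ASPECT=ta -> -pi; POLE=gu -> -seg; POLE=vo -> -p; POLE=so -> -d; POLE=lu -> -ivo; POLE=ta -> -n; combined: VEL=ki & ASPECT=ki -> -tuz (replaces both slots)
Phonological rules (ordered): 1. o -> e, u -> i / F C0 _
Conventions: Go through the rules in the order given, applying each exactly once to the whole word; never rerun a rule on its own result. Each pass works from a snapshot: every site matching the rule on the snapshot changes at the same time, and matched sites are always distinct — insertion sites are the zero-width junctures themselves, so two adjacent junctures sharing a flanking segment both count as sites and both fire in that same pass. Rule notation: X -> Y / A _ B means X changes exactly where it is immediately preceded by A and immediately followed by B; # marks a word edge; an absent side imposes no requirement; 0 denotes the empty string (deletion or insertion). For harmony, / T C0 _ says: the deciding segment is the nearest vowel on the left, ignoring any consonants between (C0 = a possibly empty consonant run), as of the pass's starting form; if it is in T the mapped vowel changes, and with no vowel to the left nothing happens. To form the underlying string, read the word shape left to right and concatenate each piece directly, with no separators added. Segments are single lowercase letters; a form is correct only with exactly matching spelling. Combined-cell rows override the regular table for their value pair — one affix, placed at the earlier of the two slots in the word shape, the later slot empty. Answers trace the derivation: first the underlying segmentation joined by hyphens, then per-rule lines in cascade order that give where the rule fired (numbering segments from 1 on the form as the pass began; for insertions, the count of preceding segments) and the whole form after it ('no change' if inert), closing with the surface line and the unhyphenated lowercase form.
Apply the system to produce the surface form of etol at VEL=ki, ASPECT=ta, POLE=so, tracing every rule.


underlying: etol-df-pi-d
1. o -> e, u -> i / F C0 _: fires at position(s) 3: eteldfpid
surface: eteldfpid
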